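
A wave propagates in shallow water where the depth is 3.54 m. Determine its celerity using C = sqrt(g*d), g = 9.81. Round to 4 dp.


Using the shallow-water approximation:
C = sqrt(g * d) = sqrt(9.81 * 3.54)
C = sqrt(34.7274)
C = 5.8930 m/s

5.8930


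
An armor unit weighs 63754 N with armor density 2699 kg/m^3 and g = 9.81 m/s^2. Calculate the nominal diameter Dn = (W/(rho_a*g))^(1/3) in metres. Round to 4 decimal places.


V = W / (rho_a * g)
V = 63754 / (2699 * 9.81)
V = 63754 / 26477.19
V = 2.407884 m^3
Dn = V^(1/3) = 2.407884^(1/3)
Dn = 1.3403 m

1.3403


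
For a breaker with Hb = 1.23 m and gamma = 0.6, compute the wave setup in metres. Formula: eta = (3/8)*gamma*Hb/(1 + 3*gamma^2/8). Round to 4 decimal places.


eta = (3/8) * gamma * Hb / (1 + 3*gamma^2/8)
Numerator = (3/8) * 0.6 * 1.23 = 0.276750
Denominator = 1 + 3*0.6^2/8 = 1 + 0.135000 = 1.135000
eta = 0.276750 / 1.135000
eta = 0.2438 m

0.2438


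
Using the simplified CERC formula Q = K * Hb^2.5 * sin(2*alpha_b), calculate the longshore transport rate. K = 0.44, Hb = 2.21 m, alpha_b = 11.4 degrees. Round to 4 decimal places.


Q = K * Hb^2.5 * sin(2 * alpha_b)
Hb^2.5 = 2.21^2.5 = 7.260737
sin(2 * 11.4) = sin(22.8) = 0.387516
Q = 0.44 * 7.260737 * 0.387516
Q = 1.2380 m^3/s

1.2380


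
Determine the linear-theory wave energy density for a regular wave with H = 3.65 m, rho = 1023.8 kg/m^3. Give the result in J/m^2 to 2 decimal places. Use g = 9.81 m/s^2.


E = (1/8) * rho * g * H^2
E = (1/8) * 1023.8 * 9.81 * 3.65^2
E = 0.125 * 1023.8 * 9.81 * 13.3225
E = 16725.53 J/m^2

16725.53


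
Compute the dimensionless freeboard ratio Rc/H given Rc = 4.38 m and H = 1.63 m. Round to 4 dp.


Relative freeboard = Rc / H
= 4.38 / 1.63
= 2.6871

2.6871


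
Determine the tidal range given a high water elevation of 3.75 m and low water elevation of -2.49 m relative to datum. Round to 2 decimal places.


Tidal range = High water - Low water
Tidal range = 3.75 - (-2.49)
Tidal range = 6.24 m

6.24


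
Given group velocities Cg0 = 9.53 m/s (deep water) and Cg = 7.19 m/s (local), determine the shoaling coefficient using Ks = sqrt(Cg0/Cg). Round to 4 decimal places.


Ks = sqrt(Cg0 / Cg)
Ks = sqrt(9.53 / 7.19)
Ks = sqrt(1.3255)
Ks = 1.1513

1.1513


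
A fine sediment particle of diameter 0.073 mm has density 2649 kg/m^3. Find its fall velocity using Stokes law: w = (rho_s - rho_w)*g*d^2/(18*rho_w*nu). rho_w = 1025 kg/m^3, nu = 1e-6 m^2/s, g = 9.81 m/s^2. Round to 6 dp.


w = (rho_s - rho_w) * g * d^2 / (18 * rho_w * nu)
d = 0.073 mm = 0.000073 m
rho_s - rho_w = 2649 - 1025 = 1624
Numerator = 1624 * 9.81 * (0.000073)^2 = 0.000084898644
Denominator = 18 * 1025 * 1e-6 = 0.018450
w = 0.004602 m/s

0.004602


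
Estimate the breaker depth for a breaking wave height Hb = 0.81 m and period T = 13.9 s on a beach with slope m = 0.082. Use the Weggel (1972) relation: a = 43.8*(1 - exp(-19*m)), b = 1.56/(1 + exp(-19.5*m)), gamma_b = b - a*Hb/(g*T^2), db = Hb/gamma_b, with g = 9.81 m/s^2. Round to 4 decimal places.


a = 43.8 * (1 - exp(-19 * m))
exp(-19 * 0.082) = exp(-1.5580) = 0.210557
a = 43.8 * (1 - 0.210557) = 34.577614
b = 1.56 / (1 + exp(-19.5 * m))
exp(-19.5 * 0.082) = exp(-1.5990) = 0.202099
b = 1.56 / (1 + 0.202099) = 1.297731
Hb / (g * T^2) = 0.81 / (9.81 * 13.9^2) = 0.81 / 1895.3901 = 0.00042735
gamma_b = b - a * Hb/(g*T^2) = 1.297731 - 34.577614 * 0.00042735 = 1.282954
db = Hb / gamma_b = 0.81 / 1.282954
db = 0.6314 m

0.6314


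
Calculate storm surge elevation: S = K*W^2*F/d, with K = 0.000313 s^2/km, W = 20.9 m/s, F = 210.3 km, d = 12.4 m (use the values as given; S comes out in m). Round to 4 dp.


S = K * W^2 * F / d
W^2 = 20.9^2 = 436.81
S = 0.000313 * 436.81 * 210.3 / 12.4
Numerator = 0.000313 * 436.81 * 210.3 = 28.752538
S = 28.752538 / 12.4 = 2.3188 m

2.3188


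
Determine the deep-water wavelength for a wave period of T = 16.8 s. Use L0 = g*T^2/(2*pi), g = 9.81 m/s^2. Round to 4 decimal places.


L0 = g * T^2 / (2 * pi)
L0 = 9.81 * 16.8^2 / (2 * pi)
L0 = 9.81 * 282.2400 / 6.28319
L0 = 2768.7744 / 6.28319
L0 = 440.6641 m

440.6641


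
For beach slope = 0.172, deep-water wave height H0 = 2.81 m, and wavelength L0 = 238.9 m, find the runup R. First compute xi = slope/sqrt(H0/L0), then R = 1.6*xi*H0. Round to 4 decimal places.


xi = slope / sqrt(H0/L0)
H0/L0 = 2.81/238.9 = 0.011762
sqrt(0.011762) = 0.108454
xi = 0.172 / 0.108454 = 1.585928
R = 1.6 * xi * H0 = 1.6 * 1.585928 * 2.81
R = 7.1303 m

7.1303


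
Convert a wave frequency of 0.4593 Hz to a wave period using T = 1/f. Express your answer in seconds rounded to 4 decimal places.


T = 1 / f
T = 1 / 0.4593
T = 2.1772 s

2.1772


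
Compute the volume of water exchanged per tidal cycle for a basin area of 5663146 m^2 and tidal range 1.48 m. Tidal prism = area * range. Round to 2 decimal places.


Tidal prism = Area * Tidal range
P = 5663146 * 1.48
P = 8381456.08 m^3

8381456.08


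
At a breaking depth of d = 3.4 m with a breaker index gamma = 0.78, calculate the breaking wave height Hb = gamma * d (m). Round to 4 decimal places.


Hb = gamma * d
Hb = 0.78 * 3.4
Hb = 2.6520 m

2.6520


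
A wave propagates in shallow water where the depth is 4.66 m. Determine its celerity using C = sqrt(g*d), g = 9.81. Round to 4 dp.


Using the shallow-water approximation:
C = sqrt(g * d) = sqrt(9.81 * 4.66)
C = sqrt(45.7146)
C = 6.7613 m/s

6.7613


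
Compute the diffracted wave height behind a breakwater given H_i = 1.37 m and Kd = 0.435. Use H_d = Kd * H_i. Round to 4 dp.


H_d = Kd * H_i
H_d = 0.435 * 1.37
H_d = 0.5960 m

0.5960


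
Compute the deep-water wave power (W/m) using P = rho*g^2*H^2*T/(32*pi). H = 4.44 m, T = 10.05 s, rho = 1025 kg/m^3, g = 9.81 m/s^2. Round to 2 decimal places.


P = rho * g^2 * H^2 * T / (32 * pi)
P = 1025 * 9.81^2 * 4.44^2 * 10.05 / (32 * pi)
P = 1025 * 96.2361 * 19.7136 * 10.05 / 100.53096
P = 194399.00 W/m

194399.00


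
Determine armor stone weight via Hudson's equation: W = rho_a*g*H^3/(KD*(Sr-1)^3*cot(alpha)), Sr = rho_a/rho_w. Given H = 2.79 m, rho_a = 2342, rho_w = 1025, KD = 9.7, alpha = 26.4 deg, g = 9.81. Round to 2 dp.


Sr = rho_a / rho_w = 2342 / 1025 = 2.284878
(Sr - 1) = 1.284878
(Sr - 1)^3 = 2.121220
cot(26.4) = 1 / tan(26.4) = 1 / 0.496404 = 2.014487
Numerator = 2342 * 9.81 * 2.79^3 = 498963.1904
Denominator = 9.7 * 2.121220 * 2.014487 = 41.449750
W = 498963.1904 / 41.449750
W = 12037.79 N

12037.79


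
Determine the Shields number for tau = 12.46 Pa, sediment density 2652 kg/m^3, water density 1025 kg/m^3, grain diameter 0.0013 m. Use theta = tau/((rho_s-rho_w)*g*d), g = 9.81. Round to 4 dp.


theta = tau / ((rho_s - rho_w) * g * d)
rho_s - rho_w = 2652 - 1025 = 1627
Denominator = 1627 * 9.81 * 0.0013 = 20.749131
theta = 12.46 / 20.749131
theta = 0.6005

0.6005


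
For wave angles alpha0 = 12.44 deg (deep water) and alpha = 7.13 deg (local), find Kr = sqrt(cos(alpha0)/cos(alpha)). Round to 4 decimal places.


Kr = sqrt(cos(alpha0) / cos(alpha))
cos(12.44) = 0.976522
cos(7.13) = 0.992267
Kr = sqrt(0.976522 / 0.992267)
Kr = sqrt(0.984132)
Kr = 0.9920

0.9920


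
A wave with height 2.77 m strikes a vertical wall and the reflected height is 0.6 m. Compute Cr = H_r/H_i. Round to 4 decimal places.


Cr = H_r / H_i
Cr = 0.6 / 2.77
Cr = 0.2166

0.2166


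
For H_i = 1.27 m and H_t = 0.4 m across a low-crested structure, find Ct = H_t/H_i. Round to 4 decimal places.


Ct = H_t / H_i
Ct = 0.4 / 1.27
Ct = 0.3150

0.3150


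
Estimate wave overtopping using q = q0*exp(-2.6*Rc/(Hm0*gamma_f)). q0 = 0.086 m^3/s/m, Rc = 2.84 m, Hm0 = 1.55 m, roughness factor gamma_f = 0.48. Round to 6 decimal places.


q = q0 * exp(-2.6 * Rc / (Hm0 * gamma_f))
Exponent = -2.6 * 2.84 / (1.55 * 0.48)
= -2.6 * 2.84 / 0.7440
= -9.924731
exp(-9.924731) = 0.000049
q = 0.086 * 0.000049
q = 0.000004 m^3/s/m

0.000004


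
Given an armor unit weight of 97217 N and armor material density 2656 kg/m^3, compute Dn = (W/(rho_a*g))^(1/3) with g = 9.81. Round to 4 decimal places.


V = W / (rho_a * g)
V = 97217 / (2656 * 9.81)
V = 97217 / 26055.36
V = 3.731171 m^3
Dn = V^(1/3) = 3.731171^(1/3)
Dn = 1.5510 m

1.5510


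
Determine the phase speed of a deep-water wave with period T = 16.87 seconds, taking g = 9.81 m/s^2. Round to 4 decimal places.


We use the deep-water celerity formula:
C = g * T / (2 * pi)
C = 9.81 * 16.87 / (2 * 3.14159...)
C = 165.494700 / 6.283185
C = 26.3393 m/s

26.3393


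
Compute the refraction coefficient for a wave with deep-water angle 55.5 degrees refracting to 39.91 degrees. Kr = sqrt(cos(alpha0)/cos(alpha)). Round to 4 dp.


Kr = sqrt(cos(alpha0) / cos(alpha))
cos(55.5) = 0.566406
cos(39.91) = 0.767053
Kr = sqrt(0.566406 / 0.767053)
Kr = sqrt(0.738418)
Kr = 0.8593

0.8593


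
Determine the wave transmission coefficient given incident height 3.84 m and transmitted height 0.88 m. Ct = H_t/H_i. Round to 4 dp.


Ct = H_t / H_i
Ct = 0.88 / 3.84
Ct = 0.2292

0.2292


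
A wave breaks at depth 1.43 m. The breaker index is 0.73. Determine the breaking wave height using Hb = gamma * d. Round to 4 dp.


Hb = gamma * d
Hb = 0.73 * 1.43
Hb = 1.0439 m

1.0439


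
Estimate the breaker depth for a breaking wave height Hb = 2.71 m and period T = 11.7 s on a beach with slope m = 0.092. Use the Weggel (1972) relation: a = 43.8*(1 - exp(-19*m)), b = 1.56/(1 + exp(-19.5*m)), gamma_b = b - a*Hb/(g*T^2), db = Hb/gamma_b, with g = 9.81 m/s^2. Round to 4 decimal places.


a = 43.8 * (1 - exp(-19 * m))
exp(-19 * 0.092) = exp(-1.7480) = 0.174122
a = 43.8 * (1 - 0.174122) = 36.173463
b = 1.56 / (1 + exp(-19.5 * m))
exp(-19.5 * 0.092) = exp(-1.7940) = 0.166294
b = 1.56 / (1 + 0.166294) = 1.337571
Hb / (g * T^2) = 2.71 / (9.81 * 11.7^2) = 2.71 / 1342.8909 = 0.00201803
gamma_b = b - a * Hb/(g*T^2) = 1.337571 - 36.173463 * 0.00201803 = 1.264571
db = Hb / gamma_b = 2.71 / 1.264571
db = 2.1430 m

2.1430


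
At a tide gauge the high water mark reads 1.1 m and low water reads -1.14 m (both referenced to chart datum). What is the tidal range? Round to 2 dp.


Tidal range = High water - Low water
Tidal range = 1.1 - (-1.14)
Tidal range = 2.24 m

2.24


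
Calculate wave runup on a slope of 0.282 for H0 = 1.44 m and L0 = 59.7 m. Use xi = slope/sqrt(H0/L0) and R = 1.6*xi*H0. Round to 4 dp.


xi = slope / sqrt(H0/L0)
H0/L0 = 1.44/59.7 = 0.024121
sqrt(0.024121) = 0.155308
xi = 0.282 / 0.155308 = 1.815746
R = 1.6 * xi * H0 = 1.6 * 1.815746 * 1.44
R = 4.1835 m

4.1835


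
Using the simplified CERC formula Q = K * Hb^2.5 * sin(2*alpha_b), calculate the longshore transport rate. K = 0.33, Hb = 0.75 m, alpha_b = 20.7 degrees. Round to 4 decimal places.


Q = K * Hb^2.5 * sin(2 * alpha_b)
Hb^2.5 = 0.75^2.5 = 0.487139
sin(2 * 20.7) = sin(41.4) = 0.661312
Q = 0.33 * 0.487139 * 0.661312
Q = 0.1063 m^3/s

0.1063


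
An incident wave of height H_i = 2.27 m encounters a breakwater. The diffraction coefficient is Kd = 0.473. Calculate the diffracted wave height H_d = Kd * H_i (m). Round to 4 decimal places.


H_d = Kd * H_i
H_d = 0.473 * 2.27
H_d = 1.0737 m

1.0737


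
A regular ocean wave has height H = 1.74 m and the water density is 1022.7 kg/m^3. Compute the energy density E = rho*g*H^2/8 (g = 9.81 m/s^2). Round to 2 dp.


E = (1/8) * rho * g * H^2
E = (1/8) * 1022.7 * 9.81 * 1.74^2
E = 0.125 * 1022.7 * 9.81 * 3.0276
E = 3796.87 J/m^2

3796.87


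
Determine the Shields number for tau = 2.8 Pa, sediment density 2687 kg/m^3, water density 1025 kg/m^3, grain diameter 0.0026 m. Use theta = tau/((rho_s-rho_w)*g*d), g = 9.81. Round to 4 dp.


theta = tau / ((rho_s - rho_w) * g * d)
rho_s - rho_w = 2687 - 1025 = 1662
Denominator = 1662 * 9.81 * 0.0026 = 42.390972
theta = 2.8 / 42.390972
theta = 0.0661

0.0661


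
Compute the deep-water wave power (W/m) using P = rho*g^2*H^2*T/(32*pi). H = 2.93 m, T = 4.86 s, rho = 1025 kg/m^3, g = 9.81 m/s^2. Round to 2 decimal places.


P = rho * g^2 * H^2 * T / (32 * pi)
P = 1025 * 9.81^2 * 2.93^2 * 4.86 / (32 * pi)
P = 1025 * 96.2361 * 8.5849 * 4.86 / 100.53096
P = 40938.65 W/m

40938.65


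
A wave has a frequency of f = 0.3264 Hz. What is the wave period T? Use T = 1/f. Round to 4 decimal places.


T = 1 / f
T = 1 / 0.3264
T = 3.0637 s

3.0637


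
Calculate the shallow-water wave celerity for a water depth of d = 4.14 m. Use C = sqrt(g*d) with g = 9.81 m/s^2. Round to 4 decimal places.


Using the shallow-water approximation:
C = sqrt(g * d) = sqrt(9.81 * 4.14)
C = sqrt(40.6134)
C = 6.3729 m/s

6.3729


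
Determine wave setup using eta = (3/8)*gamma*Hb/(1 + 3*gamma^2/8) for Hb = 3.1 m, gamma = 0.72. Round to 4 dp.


eta = (3/8) * gamma * Hb / (1 + 3*gamma^2/8)
Numerator = (3/8) * 0.72 * 3.1 = 0.837000
Denominator = 1 + 3*0.72^2/8 = 1 + 0.194400 = 1.194400
eta = 0.837000 / 1.194400
eta = 0.7008 m

0.7008


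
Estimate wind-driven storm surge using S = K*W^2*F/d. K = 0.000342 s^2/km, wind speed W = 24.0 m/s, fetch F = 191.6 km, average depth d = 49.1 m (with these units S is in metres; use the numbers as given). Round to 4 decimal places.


S = K * W^2 * F / d
W^2 = 24.0^2 = 576.00
S = 0.000342 * 576.00 * 191.6 / 49.1
Numerator = 0.000342 * 576.00 * 191.6 = 37.743667
S = 37.743667 / 49.1 = 0.7687 m

0.7687


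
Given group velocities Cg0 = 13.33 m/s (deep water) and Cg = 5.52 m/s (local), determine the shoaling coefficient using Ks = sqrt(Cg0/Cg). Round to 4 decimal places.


Ks = sqrt(Cg0 / Cg)
Ks = sqrt(13.33 / 5.52)
Ks = sqrt(2.4149)
Ks = 1.5540

1.5540


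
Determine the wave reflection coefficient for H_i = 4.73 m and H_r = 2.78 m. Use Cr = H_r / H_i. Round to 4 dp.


Cr = H_r / H_i
Cr = 2.78 / 4.73
Cr = 0.5877

0.5877


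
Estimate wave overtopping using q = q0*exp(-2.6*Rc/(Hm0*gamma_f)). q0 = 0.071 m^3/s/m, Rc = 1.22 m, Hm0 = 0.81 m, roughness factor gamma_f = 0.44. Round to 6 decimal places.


q = q0 * exp(-2.6 * Rc / (Hm0 * gamma_f))
Exponent = -2.6 * 1.22 / (0.81 * 0.44)
= -2.6 * 1.22 / 0.3564
= -8.900112
exp(-8.900112) = 0.000136
q = 0.071 * 0.000136
q = 0.000010 m^3/s/m

0.000010


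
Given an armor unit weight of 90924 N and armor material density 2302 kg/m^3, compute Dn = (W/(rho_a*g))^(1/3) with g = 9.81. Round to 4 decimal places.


V = W / (rho_a * g)
V = 90924 / (2302 * 9.81)
V = 90924 / 22582.62
V = 4.026282 m^3
Dn = V^(1/3) = 4.026282^(1/3)
Dn = 1.5909 m

1.5909


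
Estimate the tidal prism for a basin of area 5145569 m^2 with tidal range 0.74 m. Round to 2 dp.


Tidal prism = Area * Tidal range
P = 5145569 * 0.74
P = 3807721.06 m^3

3807721.06


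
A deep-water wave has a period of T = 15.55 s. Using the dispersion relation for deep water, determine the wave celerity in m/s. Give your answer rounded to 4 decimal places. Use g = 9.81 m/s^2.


We use the deep-water celerity formula:
C = g * T / (2 * pi)
C = 9.81 * 15.55 / (2 * 3.14159...)
C = 152.545500 / 6.283185
C = 24.2784 m/s

24.2784


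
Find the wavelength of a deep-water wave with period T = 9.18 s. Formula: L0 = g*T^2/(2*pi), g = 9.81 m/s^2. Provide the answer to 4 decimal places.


L0 = g * T^2 / (2 * pi)
L0 = 9.81 * 9.18^2 / (2 * pi)
L0 = 9.81 * 84.2724 / 6.28319
L0 = 826.7122 / 6.28319
L0 = 131.5753 m

131.5753


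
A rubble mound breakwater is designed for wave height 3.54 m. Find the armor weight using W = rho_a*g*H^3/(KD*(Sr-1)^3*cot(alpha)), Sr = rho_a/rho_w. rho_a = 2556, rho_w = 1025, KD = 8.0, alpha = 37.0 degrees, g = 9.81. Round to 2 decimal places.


Sr = rho_a / rho_w = 2556 / 1025 = 2.493659
(Sr - 1) = 1.493659
(Sr - 1)^3 = 3.332376
cot(37.0) = 1 / tan(37.0) = 1 / 0.753554 = 1.327045
Numerator = 2556 * 9.81 * 3.54^3 = 1112345.3482
Denominator = 8.0 * 3.332376 * 1.327045 = 35.377697
W = 1112345.3482 / 35.377697
W = 31441.99 N

31441.99


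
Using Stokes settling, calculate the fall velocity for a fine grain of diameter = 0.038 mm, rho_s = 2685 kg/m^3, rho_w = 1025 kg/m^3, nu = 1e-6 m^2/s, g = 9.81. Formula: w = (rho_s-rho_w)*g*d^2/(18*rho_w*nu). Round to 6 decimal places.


w = (rho_s - rho_w) * g * d^2 / (18 * rho_w * nu)
d = 0.038 mm = 0.000038 m
rho_s - rho_w = 2685 - 1025 = 1660
Numerator = 1660 * 9.81 * (0.000038)^2 = 0.000023514962
Denominator = 18 * 1025 * 1e-6 = 0.018450
w = 0.001275 m/s

0.001275


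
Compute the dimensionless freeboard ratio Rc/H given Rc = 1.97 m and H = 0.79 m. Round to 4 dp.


Relative freeboard = Rc / H
= 1.97 / 0.79
= 2.4937

2.4937


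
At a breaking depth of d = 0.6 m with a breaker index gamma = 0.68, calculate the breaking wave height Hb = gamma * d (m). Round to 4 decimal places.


Hb = gamma * d
Hb = 0.68 * 0.6
Hb = 0.4080 m

0.4080


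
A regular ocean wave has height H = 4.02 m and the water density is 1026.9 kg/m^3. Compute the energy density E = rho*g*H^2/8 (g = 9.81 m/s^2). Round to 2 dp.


E = (1/8) * rho * g * H^2
E = (1/8) * 1026.9 * 9.81 * 4.02^2
E = 0.125 * 1026.9 * 9.81 * 16.1604
E = 20349.76 J/m^2

20349.76


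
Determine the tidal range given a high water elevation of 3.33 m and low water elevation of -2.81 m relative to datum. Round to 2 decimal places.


Tidal range = High water - Low water
Tidal range = 3.33 - (-2.81)
Tidal range = 6.14 m

6.14


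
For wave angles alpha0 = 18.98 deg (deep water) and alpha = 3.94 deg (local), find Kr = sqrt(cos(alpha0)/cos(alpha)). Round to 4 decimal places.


Kr = sqrt(cos(alpha0) / cos(alpha))
cos(18.98) = 0.945632
cos(3.94) = 0.997637
Kr = sqrt(0.945632 / 0.997637)
Kr = sqrt(0.947872)
Kr = 0.9736

0.9736


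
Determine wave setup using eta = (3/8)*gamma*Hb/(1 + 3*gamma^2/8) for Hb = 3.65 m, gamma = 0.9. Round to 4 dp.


eta = (3/8) * gamma * Hb / (1 + 3*gamma^2/8)
Numerator = (3/8) * 0.9 * 3.65 = 1.231875
Denominator = 1 + 3*0.9^2/8 = 1 + 0.303750 = 1.303750
eta = 1.231875 / 1.303750
eta = 0.9449 m

0.9449


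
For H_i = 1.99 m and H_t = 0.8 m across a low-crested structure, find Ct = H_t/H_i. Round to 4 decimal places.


Ct = H_t / H_i
Ct = 0.8 / 1.99
Ct = 0.4020

0.4020


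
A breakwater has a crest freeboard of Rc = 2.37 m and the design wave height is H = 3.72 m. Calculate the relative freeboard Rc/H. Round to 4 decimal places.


Relative freeboard = Rc / H
= 2.37 / 3.72
= 0.6371

0.6371


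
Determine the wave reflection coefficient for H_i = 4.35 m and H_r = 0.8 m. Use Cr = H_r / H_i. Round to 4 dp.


Cr = H_r / H_i
Cr = 0.8 / 4.35
Cr = 0.1839

0.1839


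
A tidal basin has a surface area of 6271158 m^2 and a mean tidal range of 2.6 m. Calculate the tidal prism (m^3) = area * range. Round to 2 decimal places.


Tidal prism = Area * Tidal range
P = 6271158 * 2.6
P = 16305010.80 m^3

16305010.80


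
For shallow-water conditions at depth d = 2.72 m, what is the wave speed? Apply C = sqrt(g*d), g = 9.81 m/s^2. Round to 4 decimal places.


Using the shallow-water approximation:
C = sqrt(g * d) = sqrt(9.81 * 2.72)
C = sqrt(26.6832)
C = 5.1656 m/s

5.1656


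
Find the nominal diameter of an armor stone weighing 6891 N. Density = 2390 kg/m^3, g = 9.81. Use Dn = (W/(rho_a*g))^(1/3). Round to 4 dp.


V = W / (rho_a * g)
V = 6891 / (2390 * 9.81)
V = 6891 / 23445.90
V = 0.293911 m^3
Dn = V^(1/3) = 0.293911^(1/3)
Dn = 0.6649 m

0.6649


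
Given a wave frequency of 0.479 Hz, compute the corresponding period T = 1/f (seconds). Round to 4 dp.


T = 1 / f
T = 1 / 0.479
T = 2.0877 s

2.0877


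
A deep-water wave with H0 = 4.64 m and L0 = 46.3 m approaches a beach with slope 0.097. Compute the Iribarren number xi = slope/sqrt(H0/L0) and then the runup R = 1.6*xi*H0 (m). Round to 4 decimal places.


xi = slope / sqrt(H0/L0)
H0/L0 = 4.64/46.3 = 0.100216
sqrt(0.100216) = 0.316569
xi = 0.097 / 0.316569 = 0.306410
R = 1.6 * xi * H0 = 1.6 * 0.306410 * 4.64
R = 2.2748 m

2.2748


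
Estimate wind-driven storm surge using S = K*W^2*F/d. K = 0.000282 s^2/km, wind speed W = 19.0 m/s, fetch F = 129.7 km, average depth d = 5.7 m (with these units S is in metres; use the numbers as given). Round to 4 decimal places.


S = K * W^2 * F / d
W^2 = 19.0^2 = 361.00
S = 0.000282 * 361.00 * 129.7 / 5.7
Numerator = 0.000282 * 361.00 * 129.7 = 13.203719
S = 13.203719 / 5.7 = 2.3164 m

2.3164


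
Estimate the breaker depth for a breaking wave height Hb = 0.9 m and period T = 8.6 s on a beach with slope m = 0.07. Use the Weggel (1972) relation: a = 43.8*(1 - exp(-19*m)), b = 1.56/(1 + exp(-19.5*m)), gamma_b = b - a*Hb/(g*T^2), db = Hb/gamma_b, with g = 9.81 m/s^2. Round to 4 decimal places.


a = 43.8 * (1 - exp(-19 * m))
exp(-19 * 0.07) = exp(-1.3300) = 0.264477
a = 43.8 * (1 - 0.264477) = 32.215896
b = 1.56 / (1 + exp(-19.5 * m))
exp(-19.5 * 0.07) = exp(-1.3650) = 0.255381
b = 1.56 / (1 + 0.255381) = 1.242651
Hb / (g * T^2) = 0.9 / (9.81 * 8.6^2) = 0.9 / 725.5476 = 0.00124044
gamma_b = b - a * Hb/(g*T^2) = 1.242651 - 32.215896 * 0.00124044 = 1.202689
db = Hb / gamma_b = 0.9 / 1.202689
db = 0.7483 m

0.7483


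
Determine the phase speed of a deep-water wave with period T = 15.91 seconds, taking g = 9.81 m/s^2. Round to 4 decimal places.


We use the deep-water celerity formula:
C = g * T / (2 * pi)
C = 9.81 * 15.91 / (2 * 3.14159...)
C = 156.077100 / 6.283185
C = 24.8404 m/s

24.8404


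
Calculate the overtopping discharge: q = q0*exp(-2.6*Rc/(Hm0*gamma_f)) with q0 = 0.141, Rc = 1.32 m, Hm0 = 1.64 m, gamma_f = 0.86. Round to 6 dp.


q = q0 * exp(-2.6 * Rc / (Hm0 * gamma_f))
Exponent = -2.6 * 1.32 / (1.64 * 0.86)
= -2.6 * 1.32 / 1.4104
= -2.433352
exp(-2.433352) = 0.087742
q = 0.141 * 0.087742
q = 0.012372 m^3/s/m

0.012372


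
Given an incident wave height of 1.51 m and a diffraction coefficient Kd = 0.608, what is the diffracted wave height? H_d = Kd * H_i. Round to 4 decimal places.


H_d = Kd * H_i
H_d = 0.608 * 1.51
H_d = 0.9181 m

0.9181


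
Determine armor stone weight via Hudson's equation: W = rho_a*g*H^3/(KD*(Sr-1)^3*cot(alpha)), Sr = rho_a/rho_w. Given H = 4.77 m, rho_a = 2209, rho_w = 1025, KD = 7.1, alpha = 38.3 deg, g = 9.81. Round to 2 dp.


Sr = rho_a / rho_w = 2209 / 1025 = 2.155122
(Sr - 1) = 1.155122
(Sr - 1)^3 = 1.541287
cot(38.3) = 1 / tan(38.3) = 1 / 0.789752 = 1.266220
Numerator = 2209 * 9.81 * 4.77^3 = 2351905.4602
Denominator = 7.1 * 1.541287 * 1.266220 = 13.856416
W = 2351905.4602 / 13.856416
W = 169734.05 N

169734.05


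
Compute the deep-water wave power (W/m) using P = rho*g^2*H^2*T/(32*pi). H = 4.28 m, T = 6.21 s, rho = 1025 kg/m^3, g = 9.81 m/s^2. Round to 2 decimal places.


P = rho * g^2 * H^2 * T / (32 * pi)
P = 1025 * 9.81^2 * 4.28^2 * 6.21 / (32 * pi)
P = 1025 * 96.2361 * 18.3184 * 6.21 / 100.53096
P = 111619.78 W/m

111619.78


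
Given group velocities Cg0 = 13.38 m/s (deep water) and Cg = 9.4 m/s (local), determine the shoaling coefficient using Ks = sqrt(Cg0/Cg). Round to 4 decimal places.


Ks = sqrt(Cg0 / Cg)
Ks = sqrt(13.38 / 9.4)
Ks = sqrt(1.4234)
Ks = 1.1931

1.1931


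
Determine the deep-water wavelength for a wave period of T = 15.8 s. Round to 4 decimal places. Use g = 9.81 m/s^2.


L0 = g * T^2 / (2 * pi)
L0 = 9.81 * 15.8^2 / (2 * pi)
L0 = 9.81 * 249.6400 / 6.28319
L0 = 2448.9684 / 6.28319
L0 = 389.7654 m

389.7654


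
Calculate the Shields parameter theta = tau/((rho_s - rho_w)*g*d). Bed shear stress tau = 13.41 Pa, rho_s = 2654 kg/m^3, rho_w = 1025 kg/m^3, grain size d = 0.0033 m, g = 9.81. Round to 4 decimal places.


theta = tau / ((rho_s - rho_w) * g * d)
rho_s - rho_w = 2654 - 1025 = 1629
Denominator = 1629 * 9.81 * 0.0033 = 52.735617
theta = 13.41 / 52.735617
theta = 0.2543

0.2543


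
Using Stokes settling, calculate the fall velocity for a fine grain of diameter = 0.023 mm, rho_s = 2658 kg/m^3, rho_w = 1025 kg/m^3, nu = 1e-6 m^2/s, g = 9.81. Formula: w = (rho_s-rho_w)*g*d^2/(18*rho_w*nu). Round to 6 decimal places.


w = (rho_s - rho_w) * g * d^2 / (18 * rho_w * nu)
d = 0.023 mm = 0.000023 m
rho_s - rho_w = 2658 - 1025 = 1633
Numerator = 1633 * 9.81 * (0.000023)^2 = 0.000008474437
Denominator = 18 * 1025 * 1e-6 = 0.018450
w = 0.000459 m/s

0.000459


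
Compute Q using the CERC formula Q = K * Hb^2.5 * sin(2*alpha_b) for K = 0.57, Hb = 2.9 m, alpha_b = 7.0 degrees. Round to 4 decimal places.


Q = K * Hb^2.5 * sin(2 * alpha_b)
Hb^2.5 = 2.9^2.5 = 14.321714
sin(2 * 7.0) = sin(14.0) = 0.241922
Q = 0.57 * 14.321714 * 0.241922
Q = 1.9749 m^3/s

1.9749


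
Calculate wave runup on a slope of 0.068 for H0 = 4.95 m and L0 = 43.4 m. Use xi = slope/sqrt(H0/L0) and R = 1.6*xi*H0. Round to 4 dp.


xi = slope / sqrt(H0/L0)
H0/L0 = 4.95/43.4 = 0.114055
sqrt(0.114055) = 0.337721
xi = 0.068 / 0.337721 = 0.201350
R = 1.6 * xi * H0 = 1.6 * 0.201350 * 4.95
R = 1.5947 m

1.5947


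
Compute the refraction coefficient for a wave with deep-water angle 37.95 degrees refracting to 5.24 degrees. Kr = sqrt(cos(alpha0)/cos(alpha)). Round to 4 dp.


Kr = sqrt(cos(alpha0) / cos(alpha))
cos(37.95) = 0.788548
cos(5.24) = 0.995821
Kr = sqrt(0.788548 / 0.995821)
Kr = sqrt(0.791857)
Kr = 0.8899

0.8899


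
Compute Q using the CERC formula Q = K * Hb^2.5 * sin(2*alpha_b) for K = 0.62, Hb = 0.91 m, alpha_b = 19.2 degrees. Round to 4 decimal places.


Q = K * Hb^2.5 * sin(2 * alpha_b)
Hb^2.5 = 0.91^2.5 = 0.789957
sin(2 * 19.2) = sin(38.4) = 0.621148
Q = 0.62 * 0.789957 * 0.621148
Q = 0.3042 m^3/s

0.3042


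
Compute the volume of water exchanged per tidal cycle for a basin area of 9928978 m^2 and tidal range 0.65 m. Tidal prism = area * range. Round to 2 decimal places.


Tidal prism = Area * Tidal range
P = 9928978 * 0.65
P = 6453835.70 m^3

6453835.70


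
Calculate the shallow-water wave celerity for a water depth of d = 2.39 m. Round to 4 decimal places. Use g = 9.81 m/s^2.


Using the shallow-water approximation:
C = sqrt(g * d) = sqrt(9.81 * 2.39)
C = sqrt(23.4459)
C = 4.8421 m/s

4.8421


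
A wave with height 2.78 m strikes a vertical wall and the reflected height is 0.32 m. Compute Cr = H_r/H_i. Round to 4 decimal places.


Cr = H_r / H_i
Cr = 0.32 / 2.78
Cr = 0.1151

0.1151


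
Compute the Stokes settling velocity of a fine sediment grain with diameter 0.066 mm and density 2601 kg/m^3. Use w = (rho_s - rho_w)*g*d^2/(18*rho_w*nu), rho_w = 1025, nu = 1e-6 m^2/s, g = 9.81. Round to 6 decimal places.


w = (rho_s - rho_w) * g * d^2 / (18 * rho_w * nu)
d = 0.066 mm = 0.000066 m
rho_s - rho_w = 2601 - 1025 = 1576
Numerator = 1576 * 9.81 * (0.000066)^2 = 0.000067346199
Denominator = 18 * 1025 * 1e-6 = 0.018450
w = 0.003650 m/s

0.003650


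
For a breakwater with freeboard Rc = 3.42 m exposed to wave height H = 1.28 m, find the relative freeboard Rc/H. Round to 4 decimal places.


Relative freeboard = Rc / H
= 3.42 / 1.28
= 2.6719

2.6719


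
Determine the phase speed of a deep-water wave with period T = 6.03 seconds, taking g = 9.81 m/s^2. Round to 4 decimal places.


We use the deep-water celerity formula:
C = g * T / (2 * pi)
C = 9.81 * 6.03 / (2 * 3.14159...)
C = 59.154300 / 6.283185
C = 9.4147 m/s

9.4147


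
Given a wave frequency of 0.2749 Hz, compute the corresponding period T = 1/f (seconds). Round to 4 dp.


T = 1 / f
T = 1 / 0.2749
T = 3.6377 s

3.6377


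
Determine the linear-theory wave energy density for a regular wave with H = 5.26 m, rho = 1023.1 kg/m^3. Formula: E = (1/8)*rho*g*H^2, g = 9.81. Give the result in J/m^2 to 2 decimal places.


E = (1/8) * rho * g * H^2
E = (1/8) * 1023.1 * 9.81 * 5.26^2
E = 0.125 * 1023.1 * 9.81 * 27.6676
E = 34711.12 J/m^2

34711.12


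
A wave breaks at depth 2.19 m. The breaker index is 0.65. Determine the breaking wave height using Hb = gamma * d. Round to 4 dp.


Hb = gamma * d
Hb = 0.65 * 2.19
Hb = 1.4235 m

1.4235


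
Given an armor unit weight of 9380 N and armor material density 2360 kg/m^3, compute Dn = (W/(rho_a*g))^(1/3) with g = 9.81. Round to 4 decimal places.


V = W / (rho_a * g)
V = 9380 / (2360 * 9.81)
V = 9380 / 23151.60
V = 0.405156 m^3
Dn = V^(1/3) = 0.405156^(1/3)
Dn = 0.7400 m

0.7400


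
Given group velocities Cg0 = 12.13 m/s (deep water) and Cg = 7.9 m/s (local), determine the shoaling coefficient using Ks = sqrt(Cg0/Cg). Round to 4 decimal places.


Ks = sqrt(Cg0 / Cg)
Ks = sqrt(12.13 / 7.9)
Ks = sqrt(1.5354)
Ks = 1.2391

1.2391


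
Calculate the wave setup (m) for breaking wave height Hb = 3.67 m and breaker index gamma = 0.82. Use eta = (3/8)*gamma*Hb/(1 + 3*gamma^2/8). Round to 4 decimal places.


eta = (3/8) * gamma * Hb / (1 + 3*gamma^2/8)
Numerator = (3/8) * 0.82 * 3.67 = 1.128525
Denominator = 1 + 3*0.82^2/8 = 1 + 0.252150 = 1.252150
eta = 1.128525 / 1.252150
eta = 0.9013 m

0.9013


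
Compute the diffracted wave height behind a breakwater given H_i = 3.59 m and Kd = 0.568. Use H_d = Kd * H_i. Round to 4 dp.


H_d = Kd * H_i
H_d = 0.568 * 3.59
H_d = 2.0391 m

2.0391


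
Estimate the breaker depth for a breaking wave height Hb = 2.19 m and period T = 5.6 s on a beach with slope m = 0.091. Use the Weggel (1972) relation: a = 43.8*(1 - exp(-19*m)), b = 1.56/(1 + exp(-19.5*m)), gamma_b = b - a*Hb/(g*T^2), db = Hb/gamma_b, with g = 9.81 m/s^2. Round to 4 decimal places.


a = 43.8 * (1 - exp(-19 * m))
exp(-19 * 0.091) = exp(-1.7290) = 0.177462
a = 43.8 * (1 - 0.177462) = 36.027174
b = 1.56 / (1 + exp(-19.5 * m))
exp(-19.5 * 0.091) = exp(-1.7745) = 0.169568
b = 1.56 / (1 + 0.169568) = 1.333826
Hb / (g * T^2) = 2.19 / (9.81 * 5.6^2) = 2.19 / 307.6416 = 0.00711867
gamma_b = b - a * Hb/(g*T^2) = 1.333826 - 36.027174 * 0.00711867 = 1.077360
db = Hb / gamma_b = 2.19 / 1.077360
db = 2.0327 m

2.0327


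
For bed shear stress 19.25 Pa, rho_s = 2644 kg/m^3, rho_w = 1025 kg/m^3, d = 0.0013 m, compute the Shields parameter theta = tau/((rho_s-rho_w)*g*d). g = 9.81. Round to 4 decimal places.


theta = tau / ((rho_s - rho_w) * g * d)
rho_s - rho_w = 2644 - 1025 = 1619
Denominator = 1619 * 9.81 * 0.0013 = 20.647107
theta = 19.25 / 20.647107
theta = 0.9323

0.9323


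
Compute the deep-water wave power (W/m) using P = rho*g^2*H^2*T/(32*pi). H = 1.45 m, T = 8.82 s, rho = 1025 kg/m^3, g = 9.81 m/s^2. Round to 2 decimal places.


P = rho * g^2 * H^2 * T / (32 * pi)
P = 1025 * 9.81^2 * 1.45^2 * 8.82 / (32 * pi)
P = 1025 * 96.2361 * 2.1025 * 8.82 / 100.53096
P = 18195.61 W/m

18195.61


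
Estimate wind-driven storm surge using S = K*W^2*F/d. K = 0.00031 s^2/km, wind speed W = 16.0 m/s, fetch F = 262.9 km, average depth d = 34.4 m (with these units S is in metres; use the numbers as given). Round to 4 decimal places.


S = K * W^2 * F / d
W^2 = 16.0^2 = 256.00
S = 0.00031 * 256.00 * 262.9 / 34.4
Numerator = 0.00031 * 256.00 * 262.9 = 20.863744
S = 20.863744 / 34.4 = 0.6065 m

0.6065


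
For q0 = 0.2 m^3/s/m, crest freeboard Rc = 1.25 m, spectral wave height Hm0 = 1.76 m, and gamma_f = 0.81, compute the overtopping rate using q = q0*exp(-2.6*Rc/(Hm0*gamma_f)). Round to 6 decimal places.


q = q0 * exp(-2.6 * Rc / (Hm0 * gamma_f))
Exponent = -2.6 * 1.25 / (1.76 * 0.81)
= -2.6 * 1.25 / 1.4256
= -2.279742
exp(-2.279742) = 0.102311
q = 0.2 * 0.102311
q = 0.020462 m^3/s/m

0.020462


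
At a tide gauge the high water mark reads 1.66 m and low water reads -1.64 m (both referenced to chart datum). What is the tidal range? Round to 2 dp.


Tidal range = High water - Low water
Tidal range = 1.66 - (-1.64)
Tidal range = 3.30 m

3.30


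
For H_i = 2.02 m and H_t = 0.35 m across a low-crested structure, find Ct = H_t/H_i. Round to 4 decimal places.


Ct = H_t / H_i
Ct = 0.35 / 2.02
Ct = 0.1733

0.1733


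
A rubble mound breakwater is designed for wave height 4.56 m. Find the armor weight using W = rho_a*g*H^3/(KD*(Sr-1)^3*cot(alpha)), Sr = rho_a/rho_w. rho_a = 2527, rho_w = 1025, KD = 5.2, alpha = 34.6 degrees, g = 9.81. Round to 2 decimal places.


Sr = rho_a / rho_w = 2527 / 1025 = 2.465366
(Sr - 1) = 1.465366
(Sr - 1)^3 = 3.146576
cot(34.6) = 1 / tan(34.6) = 1 / 0.689854 = 1.449583
Numerator = 2527 * 9.81 * 4.56^3 = 2350546.1222
Denominator = 5.2 * 3.146576 * 1.449583 = 23.718351
W = 2350546.1222 / 23.718351
W = 99102.43 N

99102.43


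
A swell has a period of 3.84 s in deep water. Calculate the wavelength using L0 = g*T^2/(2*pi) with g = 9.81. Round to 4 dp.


L0 = g * T^2 / (2 * pi)
L0 = 9.81 * 3.84^2 / (2 * pi)
L0 = 9.81 * 14.7456 / 6.28319
L0 = 144.6543 / 6.28319
L0 = 23.0225 m

23.0225


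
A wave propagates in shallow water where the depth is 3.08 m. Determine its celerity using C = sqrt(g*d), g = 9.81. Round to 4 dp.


Using the shallow-water approximation:
C = sqrt(g * d) = sqrt(9.81 * 3.08)
C = sqrt(30.2148)
C = 5.4968 m/s

5.4968


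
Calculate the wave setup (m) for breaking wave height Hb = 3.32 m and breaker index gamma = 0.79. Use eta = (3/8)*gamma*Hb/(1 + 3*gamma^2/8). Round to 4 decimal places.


eta = (3/8) * gamma * Hb / (1 + 3*gamma^2/8)
Numerator = (3/8) * 0.79 * 3.32 = 0.983550
Denominator = 1 + 3*0.79^2/8 = 1 + 0.234038 = 1.234038
eta = 0.983550 / 1.234038
eta = 0.7970 m

0.7970


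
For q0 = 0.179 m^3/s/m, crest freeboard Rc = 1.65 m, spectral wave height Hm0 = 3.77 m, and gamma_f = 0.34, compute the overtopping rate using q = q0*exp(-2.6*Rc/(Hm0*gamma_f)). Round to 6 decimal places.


q = q0 * exp(-2.6 * Rc / (Hm0 * gamma_f))
Exponent = -2.6 * 1.65 / (3.77 * 0.34)
= -2.6 * 1.65 / 1.2818
= -3.346856
exp(-3.346856) = 0.035195
q = 0.179 * 0.035195
q = 0.006300 m^3/s/m

0.006300


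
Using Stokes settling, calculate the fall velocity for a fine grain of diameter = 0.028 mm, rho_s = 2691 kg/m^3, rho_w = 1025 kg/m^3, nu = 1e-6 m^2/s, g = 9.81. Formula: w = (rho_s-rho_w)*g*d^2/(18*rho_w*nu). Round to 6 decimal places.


w = (rho_s - rho_w) * g * d^2 / (18 * rho_w * nu)
d = 0.028 mm = 0.000028 m
rho_s - rho_w = 2691 - 1025 = 1666
Numerator = 1666 * 9.81 * (0.000028)^2 = 0.000012813273
Denominator = 18 * 1025 * 1e-6 = 0.018450
w = 0.000694 m/s

0.000694


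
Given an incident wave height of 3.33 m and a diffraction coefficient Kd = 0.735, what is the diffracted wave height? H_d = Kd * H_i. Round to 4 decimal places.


H_d = Kd * H_i
H_d = 0.735 * 3.33
H_d = 2.4476 m

2.4476


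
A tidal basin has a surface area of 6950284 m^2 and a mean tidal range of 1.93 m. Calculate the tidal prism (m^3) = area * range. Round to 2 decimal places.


Tidal prism = Area * Tidal range
P = 6950284 * 1.93
P = 13414048.12 m^3

13414048.12


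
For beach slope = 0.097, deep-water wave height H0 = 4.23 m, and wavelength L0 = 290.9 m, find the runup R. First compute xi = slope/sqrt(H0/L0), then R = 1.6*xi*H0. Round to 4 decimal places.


xi = slope / sqrt(H0/L0)
H0/L0 = 4.23/290.9 = 0.014541
sqrt(0.014541) = 0.120586
xi = 0.097 / 0.120586 = 0.804402
R = 1.6 * xi * H0 = 1.6 * 0.804402 * 4.23
R = 5.4442 m

5.4442


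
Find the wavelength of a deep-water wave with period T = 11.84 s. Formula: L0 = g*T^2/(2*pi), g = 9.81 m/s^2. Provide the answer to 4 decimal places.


L0 = g * T^2 / (2 * pi)
L0 = 9.81 * 11.84^2 / (2 * pi)
L0 = 9.81 * 140.1856 / 6.28319
L0 = 1375.2207 / 6.28319
L0 = 218.8732 m

218.8732


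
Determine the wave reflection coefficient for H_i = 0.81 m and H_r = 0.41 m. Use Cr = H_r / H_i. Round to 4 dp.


Cr = H_r / H_i
Cr = 0.41 / 0.81
Cr = 0.5062

0.5062


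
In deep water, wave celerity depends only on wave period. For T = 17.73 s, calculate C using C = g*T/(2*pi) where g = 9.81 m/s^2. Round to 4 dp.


We use the deep-water celerity formula:
C = g * T / (2 * pi)
C = 9.81 * 17.73 / (2 * 3.14159...)
C = 173.931300 / 6.283185
C = 27.6820 m/s

27.6820


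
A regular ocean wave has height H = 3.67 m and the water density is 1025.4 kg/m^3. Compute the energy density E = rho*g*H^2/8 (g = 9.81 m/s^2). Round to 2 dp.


E = (1/8) * rho * g * H^2
E = (1/8) * 1025.4 * 9.81 * 3.67^2
E = 0.125 * 1025.4 * 9.81 * 13.4689
E = 16935.75 J/m^2

16935.75


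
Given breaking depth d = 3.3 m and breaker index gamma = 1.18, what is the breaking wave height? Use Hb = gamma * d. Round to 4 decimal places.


Hb = gamma * d
Hb = 1.18 * 3.3
Hb = 3.8940 m

3.8940


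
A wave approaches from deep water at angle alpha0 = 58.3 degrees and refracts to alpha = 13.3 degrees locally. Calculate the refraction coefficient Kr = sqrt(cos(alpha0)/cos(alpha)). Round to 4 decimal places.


Kr = sqrt(cos(alpha0) / cos(alpha))
cos(58.3) = 0.525472
cos(13.3) = 0.973179
Kr = sqrt(0.525472 / 0.973179)
Kr = sqrt(0.539954)
Kr = 0.7348

0.7348


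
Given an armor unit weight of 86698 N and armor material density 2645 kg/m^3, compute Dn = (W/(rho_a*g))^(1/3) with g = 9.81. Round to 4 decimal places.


V = W / (rho_a * g)
V = 86698 / (2645 * 9.81)
V = 86698 / 25947.45
V = 3.341292 m^3
Dn = V^(1/3) = 3.341292^(1/3)
Dn = 1.4950 m

1.4950


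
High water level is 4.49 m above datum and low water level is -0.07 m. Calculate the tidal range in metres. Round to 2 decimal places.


Tidal range = High water - Low water
Tidal range = 4.49 - (-0.07)
Tidal range = 4.56 m

4.56


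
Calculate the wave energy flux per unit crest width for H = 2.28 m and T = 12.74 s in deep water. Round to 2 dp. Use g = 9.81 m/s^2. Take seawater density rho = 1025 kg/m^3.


P = rho * g^2 * H^2 * T / (32 * pi)
P = 1025 * 9.81^2 * 2.28^2 * 12.74 / (32 * pi)
P = 1025 * 96.2361 * 5.1984 * 12.74 / 100.53096
P = 64983.21 W/m

64983.21


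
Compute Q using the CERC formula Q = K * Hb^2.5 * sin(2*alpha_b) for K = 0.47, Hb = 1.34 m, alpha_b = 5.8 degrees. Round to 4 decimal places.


Q = K * Hb^2.5 * sin(2 * alpha_b)
Hb^2.5 = 1.34^2.5 = 2.078557
sin(2 * 5.8) = sin(11.6) = 0.201078
Q = 0.47 * 2.078557 * 0.201078
Q = 0.1964 m^3/s

0.1964


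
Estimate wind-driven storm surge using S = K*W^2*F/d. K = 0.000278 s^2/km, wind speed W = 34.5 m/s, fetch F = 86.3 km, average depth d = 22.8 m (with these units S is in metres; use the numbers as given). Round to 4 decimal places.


S = K * W^2 * F / d
W^2 = 34.5^2 = 1190.25
S = 0.000278 * 1190.25 * 86.3 / 22.8
Numerator = 0.000278 * 1190.25 * 86.3 = 28.555764
S = 28.555764 / 22.8 = 1.2524 m

1.2524


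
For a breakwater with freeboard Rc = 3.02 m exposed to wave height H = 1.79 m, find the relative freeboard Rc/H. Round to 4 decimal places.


Relative freeboard = Rc / H
= 3.02 / 1.79
= 1.6872

1.6872


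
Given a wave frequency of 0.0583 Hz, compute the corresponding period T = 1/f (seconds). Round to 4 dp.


T = 1 / f
T = 1 / 0.0583
T = 17.1527 s

17.1527


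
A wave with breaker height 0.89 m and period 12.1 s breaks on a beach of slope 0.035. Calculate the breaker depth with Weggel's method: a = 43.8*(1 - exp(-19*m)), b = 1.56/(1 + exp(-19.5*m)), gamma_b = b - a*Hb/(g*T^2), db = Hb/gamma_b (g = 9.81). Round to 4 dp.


a = 43.8 * (1 - exp(-19 * m))
exp(-19 * 0.035) = exp(-0.6650) = 0.514274
a = 43.8 * (1 - 0.514274) = 21.274819
b = 1.56 / (1 + exp(-19.5 * m))
exp(-19.5 * 0.035) = exp(-0.6825) = 0.505352
b = 1.56 / (1 + 0.505352) = 1.036302
Hb / (g * T^2) = 0.89 / (9.81 * 12.1^2) = 0.89 / 1436.2821 = 0.00061966
gamma_b = b - a * Hb/(g*T^2) = 1.036302 - 21.274819 * 0.00061966 = 1.023119
db = Hb / gamma_b = 0.89 / 1.023119
db = 0.8699 m

0.8699


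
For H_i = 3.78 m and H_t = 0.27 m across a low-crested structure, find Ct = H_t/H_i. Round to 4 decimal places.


Ct = H_t / H_i
Ct = 0.27 / 3.78
Ct = 0.0714

0.0714


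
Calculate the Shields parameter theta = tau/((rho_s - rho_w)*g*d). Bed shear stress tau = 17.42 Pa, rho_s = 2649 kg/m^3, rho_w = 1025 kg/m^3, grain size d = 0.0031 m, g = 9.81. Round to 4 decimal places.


theta = tau / ((rho_s - rho_w) * g * d)
rho_s - rho_w = 2649 - 1025 = 1624
Denominator = 1624 * 9.81 * 0.0031 = 49.387464
theta = 17.42 / 49.387464
theta = 0.3527

0.3527


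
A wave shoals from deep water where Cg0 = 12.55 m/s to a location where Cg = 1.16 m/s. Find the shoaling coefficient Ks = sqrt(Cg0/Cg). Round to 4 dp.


Ks = sqrt(Cg0 / Cg)
Ks = sqrt(12.55 / 1.16)
Ks = sqrt(10.8190)
Ks = 3.2892

3.2892


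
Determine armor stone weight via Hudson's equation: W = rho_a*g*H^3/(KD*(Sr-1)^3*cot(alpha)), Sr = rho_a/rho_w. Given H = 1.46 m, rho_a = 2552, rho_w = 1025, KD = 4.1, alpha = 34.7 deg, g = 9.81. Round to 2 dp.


Sr = rho_a / rho_w = 2552 / 1025 = 2.489756
(Sr - 1) = 1.489756
(Sr - 1)^3 = 3.306325
cot(34.7) = 1 / tan(34.7) = 1 / 0.692433 = 1.444183
Numerator = 2552 * 9.81 * 1.46^3 = 77912.6982
Denominator = 4.1 * 3.306325 * 1.444183 = 19.577252
W = 77912.6982 / 19.577252
W = 3979.76 N

3979.76
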